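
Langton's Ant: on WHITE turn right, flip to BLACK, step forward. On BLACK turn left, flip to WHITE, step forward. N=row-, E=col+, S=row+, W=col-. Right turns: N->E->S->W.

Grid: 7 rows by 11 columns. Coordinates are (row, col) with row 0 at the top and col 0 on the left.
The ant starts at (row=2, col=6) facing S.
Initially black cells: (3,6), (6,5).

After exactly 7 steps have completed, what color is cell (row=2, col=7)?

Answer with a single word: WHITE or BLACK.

Answer: BLACK

Derivation:
Step 1: on WHITE (2,6): turn R to W, flip to black, move to (2,5). |black|=3
Step 2: on WHITE (2,5): turn R to N, flip to black, move to (1,5). |black|=4
Step 3: on WHITE (1,5): turn R to E, flip to black, move to (1,6). |black|=5
Step 4: on WHITE (1,6): turn R to S, flip to black, move to (2,6). |black|=6
Step 5: on BLACK (2,6): turn L to E, flip to white, move to (2,7). |black|=5
Step 6: on WHITE (2,7): turn R to S, flip to black, move to (3,7). |black|=6
Step 7: on WHITE (3,7): turn R to W, flip to black, move to (3,6). |black|=7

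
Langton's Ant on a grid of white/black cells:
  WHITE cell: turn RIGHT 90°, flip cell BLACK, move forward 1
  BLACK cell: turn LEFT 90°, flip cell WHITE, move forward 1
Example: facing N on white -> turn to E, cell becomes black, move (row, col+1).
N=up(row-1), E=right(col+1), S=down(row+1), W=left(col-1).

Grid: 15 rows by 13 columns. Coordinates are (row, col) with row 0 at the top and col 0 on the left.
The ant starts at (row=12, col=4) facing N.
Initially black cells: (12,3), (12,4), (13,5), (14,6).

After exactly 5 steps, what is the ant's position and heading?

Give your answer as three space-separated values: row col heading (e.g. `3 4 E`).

Answer: 12 3 E

Derivation:
Step 1: on BLACK (12,4): turn L to W, flip to white, move to (12,3). |black|=3
Step 2: on BLACK (12,3): turn L to S, flip to white, move to (13,3). |black|=2
Step 3: on WHITE (13,3): turn R to W, flip to black, move to (13,2). |black|=3
Step 4: on WHITE (13,2): turn R to N, flip to black, move to (12,2). |black|=4
Step 5: on WHITE (12,2): turn R to E, flip to black, move to (12,3). |black|=5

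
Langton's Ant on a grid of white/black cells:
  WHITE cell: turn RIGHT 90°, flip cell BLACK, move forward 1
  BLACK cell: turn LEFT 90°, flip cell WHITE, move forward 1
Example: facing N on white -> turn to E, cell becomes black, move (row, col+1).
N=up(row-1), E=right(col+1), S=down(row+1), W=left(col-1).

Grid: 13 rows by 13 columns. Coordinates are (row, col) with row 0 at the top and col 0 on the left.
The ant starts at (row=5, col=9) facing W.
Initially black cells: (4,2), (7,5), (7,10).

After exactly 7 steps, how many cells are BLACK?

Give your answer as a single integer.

Step 1: on WHITE (5,9): turn R to N, flip to black, move to (4,9). |black|=4
Step 2: on WHITE (4,9): turn R to E, flip to black, move to (4,10). |black|=5
Step 3: on WHITE (4,10): turn R to S, flip to black, move to (5,10). |black|=6
Step 4: on WHITE (5,10): turn R to W, flip to black, move to (5,9). |black|=7
Step 5: on BLACK (5,9): turn L to S, flip to white, move to (6,9). |black|=6
Step 6: on WHITE (6,9): turn R to W, flip to black, move to (6,8). |black|=7
Step 7: on WHITE (6,8): turn R to N, flip to black, move to (5,8). |black|=8

Answer: 8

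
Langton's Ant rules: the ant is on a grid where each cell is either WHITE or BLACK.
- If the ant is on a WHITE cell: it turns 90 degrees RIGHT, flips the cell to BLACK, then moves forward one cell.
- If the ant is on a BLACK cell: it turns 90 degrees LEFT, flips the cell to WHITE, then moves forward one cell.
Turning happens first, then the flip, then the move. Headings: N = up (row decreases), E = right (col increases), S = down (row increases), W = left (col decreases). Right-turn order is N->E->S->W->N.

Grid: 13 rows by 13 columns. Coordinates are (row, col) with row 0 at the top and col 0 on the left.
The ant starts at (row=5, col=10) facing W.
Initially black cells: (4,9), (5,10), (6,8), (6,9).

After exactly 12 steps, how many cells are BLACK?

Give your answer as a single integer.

Step 1: on BLACK (5,10): turn L to S, flip to white, move to (6,10). |black|=3
Step 2: on WHITE (6,10): turn R to W, flip to black, move to (6,9). |black|=4
Step 3: on BLACK (6,9): turn L to S, flip to white, move to (7,9). |black|=3
Step 4: on WHITE (7,9): turn R to W, flip to black, move to (7,8). |black|=4
Step 5: on WHITE (7,8): turn R to N, flip to black, move to (6,8). |black|=5
Step 6: on BLACK (6,8): turn L to W, flip to white, move to (6,7). |black|=4
Step 7: on WHITE (6,7): turn R to N, flip to black, move to (5,7). |black|=5
Step 8: on WHITE (5,7): turn R to E, flip to black, move to (5,8). |black|=6
Step 9: on WHITE (5,8): turn R to S, flip to black, move to (6,8). |black|=7
Step 10: on WHITE (6,8): turn R to W, flip to black, move to (6,7). |black|=8
Step 11: on BLACK (6,7): turn L to S, flip to white, move to (7,7). |black|=7
Step 12: on WHITE (7,7): turn R to W, flip to black, move to (7,6). |black|=8

Answer: 8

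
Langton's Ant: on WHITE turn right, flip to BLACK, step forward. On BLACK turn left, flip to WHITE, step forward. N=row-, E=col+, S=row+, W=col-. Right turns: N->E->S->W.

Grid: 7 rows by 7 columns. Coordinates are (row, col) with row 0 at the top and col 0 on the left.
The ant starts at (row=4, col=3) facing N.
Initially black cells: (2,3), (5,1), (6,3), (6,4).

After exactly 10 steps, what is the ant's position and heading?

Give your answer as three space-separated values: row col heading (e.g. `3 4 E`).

Answer: 5 2 S

Derivation:
Step 1: on WHITE (4,3): turn R to E, flip to black, move to (4,4). |black|=5
Step 2: on WHITE (4,4): turn R to S, flip to black, move to (5,4). |black|=6
Step 3: on WHITE (5,4): turn R to W, flip to black, move to (5,3). |black|=7
Step 4: on WHITE (5,3): turn R to N, flip to black, move to (4,3). |black|=8
Step 5: on BLACK (4,3): turn L to W, flip to white, move to (4,2). |black|=7
Step 6: on WHITE (4,2): turn R to N, flip to black, move to (3,2). |black|=8
Step 7: on WHITE (3,2): turn R to E, flip to black, move to (3,3). |black|=9
Step 8: on WHITE (3,3): turn R to S, flip to black, move to (4,3). |black|=10
Step 9: on WHITE (4,3): turn R to W, flip to black, move to (4,2). |black|=11
Step 10: on BLACK (4,2): turn L to S, flip to white, move to (5,2). |black|=10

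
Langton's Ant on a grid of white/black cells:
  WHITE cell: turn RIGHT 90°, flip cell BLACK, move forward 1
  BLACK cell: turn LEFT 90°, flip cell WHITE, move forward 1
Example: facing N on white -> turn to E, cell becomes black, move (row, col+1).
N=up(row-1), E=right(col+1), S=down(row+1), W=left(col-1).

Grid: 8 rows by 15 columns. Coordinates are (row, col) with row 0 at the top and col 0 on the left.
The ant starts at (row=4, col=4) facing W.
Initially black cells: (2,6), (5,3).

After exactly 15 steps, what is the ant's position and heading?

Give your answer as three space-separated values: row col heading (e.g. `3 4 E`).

Answer: 6 3 N

Derivation:
Step 1: on WHITE (4,4): turn R to N, flip to black, move to (3,4). |black|=3
Step 2: on WHITE (3,4): turn R to E, flip to black, move to (3,5). |black|=4
Step 3: on WHITE (3,5): turn R to S, flip to black, move to (4,5). |black|=5
Step 4: on WHITE (4,5): turn R to W, flip to black, move to (4,4). |black|=6
Step 5: on BLACK (4,4): turn L to S, flip to white, move to (5,4). |black|=5
Step 6: on WHITE (5,4): turn R to W, flip to black, move to (5,3). |black|=6
Step 7: on BLACK (5,3): turn L to S, flip to white, move to (6,3). |black|=5
Step 8: on WHITE (6,3): turn R to W, flip to black, move to (6,2). |black|=6
Step 9: on WHITE (6,2): turn R to N, flip to black, move to (5,2). |black|=7
Step 10: on WHITE (5,2): turn R to E, flip to black, move to (5,3). |black|=8
Step 11: on WHITE (5,3): turn R to S, flip to black, move to (6,3). |black|=9
Step 12: on BLACK (6,3): turn L to E, flip to white, move to (6,4). |black|=8
Step 13: on WHITE (6,4): turn R to S, flip to black, move to (7,4). |black|=9
Step 14: on WHITE (7,4): turn R to W, flip to black, move to (7,3). |black|=10
Step 15: on WHITE (7,3): turn R to N, flip to black, move to (6,3). |black|=11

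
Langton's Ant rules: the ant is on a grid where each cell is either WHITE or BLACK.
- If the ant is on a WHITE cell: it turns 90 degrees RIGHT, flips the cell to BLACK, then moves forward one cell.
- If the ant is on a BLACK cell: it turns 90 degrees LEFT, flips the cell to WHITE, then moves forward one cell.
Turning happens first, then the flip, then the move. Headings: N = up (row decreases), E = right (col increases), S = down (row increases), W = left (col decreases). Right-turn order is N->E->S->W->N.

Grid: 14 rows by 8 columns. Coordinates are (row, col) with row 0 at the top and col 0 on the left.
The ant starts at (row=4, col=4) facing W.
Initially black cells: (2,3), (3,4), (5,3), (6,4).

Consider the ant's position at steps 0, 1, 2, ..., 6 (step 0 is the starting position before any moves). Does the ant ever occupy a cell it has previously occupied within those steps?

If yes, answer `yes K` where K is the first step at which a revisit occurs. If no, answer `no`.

Answer: no

Derivation:
Step 1: on WHITE (4,4): turn R to N, flip to black, move to (3,4). |black|=5 — new cell
Step 2: on BLACK (3,4): turn L to W, flip to white, move to (3,3). |black|=4 — new cell
Step 3: on WHITE (3,3): turn R to N, flip to black, move to (2,3). |black|=5 — new cell
Step 4: on BLACK (2,3): turn L to W, flip to white, move to (2,2). |black|=4 — new cell
Step 5: on WHITE (2,2): turn R to N, flip to black, move to (1,2). |black|=5 — new cell
Step 6: on WHITE (1,2): turn R to E, flip to black, move to (1,3). |black|=6 — new cell
No revisit within 6 steps.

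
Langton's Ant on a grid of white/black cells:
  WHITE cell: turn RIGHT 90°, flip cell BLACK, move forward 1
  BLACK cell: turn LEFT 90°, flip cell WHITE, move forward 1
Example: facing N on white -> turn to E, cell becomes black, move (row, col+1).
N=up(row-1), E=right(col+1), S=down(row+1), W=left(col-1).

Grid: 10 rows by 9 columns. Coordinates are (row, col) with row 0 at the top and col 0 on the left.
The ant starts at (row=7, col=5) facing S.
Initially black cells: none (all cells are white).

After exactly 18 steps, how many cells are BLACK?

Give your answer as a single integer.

Step 1: on WHITE (7,5): turn R to W, flip to black, move to (7,4). |black|=1
Step 2: on WHITE (7,4): turn R to N, flip to black, move to (6,4). |black|=2
Step 3: on WHITE (6,4): turn R to E, flip to black, move to (6,5). |black|=3
Step 4: on WHITE (6,5): turn R to S, flip to black, move to (7,5). |black|=4
Step 5: on BLACK (7,5): turn L to E, flip to white, move to (7,6). |black|=3
Step 6: on WHITE (7,6): turn R to S, flip to black, move to (8,6). |black|=4
Step 7: on WHITE (8,6): turn R to W, flip to black, move to (8,5). |black|=5
Step 8: on WHITE (8,5): turn R to N, flip to black, move to (7,5). |black|=6
Step 9: on WHITE (7,5): turn R to E, flip to black, move to (7,6). |black|=7
Step 10: on BLACK (7,6): turn L to N, flip to white, move to (6,6). |black|=6
Step 11: on WHITE (6,6): turn R to E, flip to black, move to (6,7). |black|=7
Step 12: on WHITE (6,7): turn R to S, flip to black, move to (7,7). |black|=8
Step 13: on WHITE (7,7): turn R to W, flip to black, move to (7,6). |black|=9
Step 14: on WHITE (7,6): turn R to N, flip to black, move to (6,6). |black|=10
Step 15: on BLACK (6,6): turn L to W, flip to white, move to (6,5). |black|=9
Step 16: on BLACK (6,5): turn L to S, flip to white, move to (7,5). |black|=8
Step 17: on BLACK (7,5): turn L to E, flip to white, move to (7,6). |black|=7
Step 18: on BLACK (7,6): turn L to N, flip to white, move to (6,6). |black|=6

Answer: 6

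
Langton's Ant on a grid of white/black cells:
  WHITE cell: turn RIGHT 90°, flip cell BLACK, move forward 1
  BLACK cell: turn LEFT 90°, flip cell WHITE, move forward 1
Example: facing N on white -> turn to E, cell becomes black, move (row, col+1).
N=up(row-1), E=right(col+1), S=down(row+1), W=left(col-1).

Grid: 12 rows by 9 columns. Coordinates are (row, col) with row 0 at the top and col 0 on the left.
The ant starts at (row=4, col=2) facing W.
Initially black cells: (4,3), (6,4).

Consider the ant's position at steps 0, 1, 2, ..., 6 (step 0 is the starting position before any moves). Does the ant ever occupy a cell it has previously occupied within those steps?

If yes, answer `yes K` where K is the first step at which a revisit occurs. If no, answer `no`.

Answer: no

Derivation:
Step 1: on WHITE (4,2): turn R to N, flip to black, move to (3,2). |black|=3 — new cell
Step 2: on WHITE (3,2): turn R to E, flip to black, move to (3,3). |black|=4 — new cell
Step 3: on WHITE (3,3): turn R to S, flip to black, move to (4,3). |black|=5 — new cell
Step 4: on BLACK (4,3): turn L to E, flip to white, move to (4,4). |black|=4 — new cell
Step 5: on WHITE (4,4): turn R to S, flip to black, move to (5,4). |black|=5 — new cell
Step 6: on WHITE (5,4): turn R to W, flip to black, move to (5,3). |black|=6 — new cell
No revisit within 6 steps.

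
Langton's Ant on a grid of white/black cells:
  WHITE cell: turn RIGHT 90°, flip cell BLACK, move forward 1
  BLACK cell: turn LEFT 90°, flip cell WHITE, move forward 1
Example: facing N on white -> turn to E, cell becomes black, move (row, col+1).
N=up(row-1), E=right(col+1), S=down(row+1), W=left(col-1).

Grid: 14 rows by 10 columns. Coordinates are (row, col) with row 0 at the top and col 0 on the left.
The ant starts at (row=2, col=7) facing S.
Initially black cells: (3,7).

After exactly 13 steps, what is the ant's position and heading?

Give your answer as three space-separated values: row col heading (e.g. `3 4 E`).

Answer: 4 8 E

Derivation:
Step 1: on WHITE (2,7): turn R to W, flip to black, move to (2,6). |black|=2
Step 2: on WHITE (2,6): turn R to N, flip to black, move to (1,6). |black|=3
Step 3: on WHITE (1,6): turn R to E, flip to black, move to (1,7). |black|=4
Step 4: on WHITE (1,7): turn R to S, flip to black, move to (2,7). |black|=5
Step 5: on BLACK (2,7): turn L to E, flip to white, move to (2,8). |black|=4
Step 6: on WHITE (2,8): turn R to S, flip to black, move to (3,8). |black|=5
Step 7: on WHITE (3,8): turn R to W, flip to black, move to (3,7). |black|=6
Step 8: on BLACK (3,7): turn L to S, flip to white, move to (4,7). |black|=5
Step 9: on WHITE (4,7): turn R to W, flip to black, move to (4,6). |black|=6
Step 10: on WHITE (4,6): turn R to N, flip to black, move to (3,6). |black|=7
Step 11: on WHITE (3,6): turn R to E, flip to black, move to (3,7). |black|=8
Step 12: on WHITE (3,7): turn R to S, flip to black, move to (4,7). |black|=9
Step 13: on BLACK (4,7): turn L to E, flip to white, move to (4,8). |black|=8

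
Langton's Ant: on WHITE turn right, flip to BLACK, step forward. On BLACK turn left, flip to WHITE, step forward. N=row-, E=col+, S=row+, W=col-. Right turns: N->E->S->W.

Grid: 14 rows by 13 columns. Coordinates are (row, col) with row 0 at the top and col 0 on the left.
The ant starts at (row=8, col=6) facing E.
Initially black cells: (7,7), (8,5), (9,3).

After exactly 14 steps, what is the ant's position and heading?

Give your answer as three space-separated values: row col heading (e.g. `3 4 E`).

Answer: 9 3 E

Derivation:
Step 1: on WHITE (8,6): turn R to S, flip to black, move to (9,6). |black|=4
Step 2: on WHITE (9,6): turn R to W, flip to black, move to (9,5). |black|=5
Step 3: on WHITE (9,5): turn R to N, flip to black, move to (8,5). |black|=6
Step 4: on BLACK (8,5): turn L to W, flip to white, move to (8,4). |black|=5
Step 5: on WHITE (8,4): turn R to N, flip to black, move to (7,4). |black|=6
Step 6: on WHITE (7,4): turn R to E, flip to black, move to (7,5). |black|=7
Step 7: on WHITE (7,5): turn R to S, flip to black, move to (8,5). |black|=8
Step 8: on WHITE (8,5): turn R to W, flip to black, move to (8,4). |black|=9
Step 9: on BLACK (8,4): turn L to S, flip to white, move to (9,4). |black|=8
Step 10: on WHITE (9,4): turn R to W, flip to black, move to (9,3). |black|=9
Step 11: on BLACK (9,3): turn L to S, flip to white, move to (10,3). |black|=8
Step 12: on WHITE (10,3): turn R to W, flip to black, move to (10,2). |black|=9
Step 13: on WHITE (10,2): turn R to N, flip to black, move to (9,2). |black|=10
Step 14: on WHITE (9,2): turn R to E, flip to black, move to (9,3). |black|=11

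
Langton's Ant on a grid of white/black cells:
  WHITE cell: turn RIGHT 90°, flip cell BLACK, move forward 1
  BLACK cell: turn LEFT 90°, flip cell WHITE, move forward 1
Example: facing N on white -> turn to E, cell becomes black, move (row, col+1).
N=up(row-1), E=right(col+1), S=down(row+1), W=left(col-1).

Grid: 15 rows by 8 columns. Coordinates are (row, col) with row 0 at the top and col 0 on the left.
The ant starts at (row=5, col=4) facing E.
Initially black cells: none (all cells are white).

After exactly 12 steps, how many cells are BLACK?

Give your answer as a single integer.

Answer: 8

Derivation:
Step 1: on WHITE (5,4): turn R to S, flip to black, move to (6,4). |black|=1
Step 2: on WHITE (6,4): turn R to W, flip to black, move to (6,3). |black|=2
Step 3: on WHITE (6,3): turn R to N, flip to black, move to (5,3). |black|=3
Step 4: on WHITE (5,3): turn R to E, flip to black, move to (5,4). |black|=4
Step 5: on BLACK (5,4): turn L to N, flip to white, move to (4,4). |black|=3
Step 6: on WHITE (4,4): turn R to E, flip to black, move to (4,5). |black|=4
Step 7: on WHITE (4,5): turn R to S, flip to black, move to (5,5). |black|=5
Step 8: on WHITE (5,5): turn R to W, flip to black, move to (5,4). |black|=6
Step 9: on WHITE (5,4): turn R to N, flip to black, move to (4,4). |black|=7
Step 10: on BLACK (4,4): turn L to W, flip to white, move to (4,3). |black|=6
Step 11: on WHITE (4,3): turn R to N, flip to black, move to (3,3). |black|=7
Step 12: on WHITE (3,3): turn R to E, flip to black, move to (3,4). |black|=8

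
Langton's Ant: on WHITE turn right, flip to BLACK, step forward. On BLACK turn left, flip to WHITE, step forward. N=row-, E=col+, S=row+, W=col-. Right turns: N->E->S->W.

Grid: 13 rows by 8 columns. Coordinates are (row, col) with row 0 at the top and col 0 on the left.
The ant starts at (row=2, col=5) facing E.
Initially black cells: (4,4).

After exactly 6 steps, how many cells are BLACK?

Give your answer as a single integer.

Answer: 5

Derivation:
Step 1: on WHITE (2,5): turn R to S, flip to black, move to (3,5). |black|=2
Step 2: on WHITE (3,5): turn R to W, flip to black, move to (3,4). |black|=3
Step 3: on WHITE (3,4): turn R to N, flip to black, move to (2,4). |black|=4
Step 4: on WHITE (2,4): turn R to E, flip to black, move to (2,5). |black|=5
Step 5: on BLACK (2,5): turn L to N, flip to white, move to (1,5). |black|=4
Step 6: on WHITE (1,5): turn R to E, flip to black, move to (1,6). |black|=5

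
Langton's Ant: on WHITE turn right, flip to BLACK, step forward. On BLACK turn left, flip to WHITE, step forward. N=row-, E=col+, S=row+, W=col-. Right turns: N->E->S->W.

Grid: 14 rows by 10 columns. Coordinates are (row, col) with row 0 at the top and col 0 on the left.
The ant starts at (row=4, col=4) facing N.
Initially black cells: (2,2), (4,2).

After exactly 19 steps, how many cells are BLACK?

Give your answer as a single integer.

Answer: 13

Derivation:
Step 1: on WHITE (4,4): turn R to E, flip to black, move to (4,5). |black|=3
Step 2: on WHITE (4,5): turn R to S, flip to black, move to (5,5). |black|=4
Step 3: on WHITE (5,5): turn R to W, flip to black, move to (5,4). |black|=5
Step 4: on WHITE (5,4): turn R to N, flip to black, move to (4,4). |black|=6
Step 5: on BLACK (4,4): turn L to W, flip to white, move to (4,3). |black|=5
Step 6: on WHITE (4,3): turn R to N, flip to black, move to (3,3). |black|=6
Step 7: on WHITE (3,3): turn R to E, flip to black, move to (3,4). |black|=7
Step 8: on WHITE (3,4): turn R to S, flip to black, move to (4,4). |black|=8
Step 9: on WHITE (4,4): turn R to W, flip to black, move to (4,3). |black|=9
Step 10: on BLACK (4,3): turn L to S, flip to white, move to (5,3). |black|=8
Step 11: on WHITE (5,3): turn R to W, flip to black, move to (5,2). |black|=9
Step 12: on WHITE (5,2): turn R to N, flip to black, move to (4,2). |black|=10
Step 13: on BLACK (4,2): turn L to W, flip to white, move to (4,1). |black|=9
Step 14: on WHITE (4,1): turn R to N, flip to black, move to (3,1). |black|=10
Step 15: on WHITE (3,1): turn R to E, flip to black, move to (3,2). |black|=11
Step 16: on WHITE (3,2): turn R to S, flip to black, move to (4,2). |black|=12
Step 17: on WHITE (4,2): turn R to W, flip to black, move to (4,1). |black|=13
Step 18: on BLACK (4,1): turn L to S, flip to white, move to (5,1). |black|=12
Step 19: on WHITE (5,1): turn R to W, flip to black, move to (5,0). |black|=13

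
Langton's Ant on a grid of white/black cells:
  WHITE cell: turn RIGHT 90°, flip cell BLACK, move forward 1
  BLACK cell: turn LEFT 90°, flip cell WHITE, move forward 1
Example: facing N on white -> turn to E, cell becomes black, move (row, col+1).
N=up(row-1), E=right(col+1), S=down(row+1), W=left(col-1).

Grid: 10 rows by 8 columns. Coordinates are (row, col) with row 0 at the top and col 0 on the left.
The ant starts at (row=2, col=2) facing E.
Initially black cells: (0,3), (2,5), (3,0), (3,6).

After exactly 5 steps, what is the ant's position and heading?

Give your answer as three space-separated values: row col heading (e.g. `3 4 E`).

Answer: 1 2 N

Derivation:
Step 1: on WHITE (2,2): turn R to S, flip to black, move to (3,2). |black|=5
Step 2: on WHITE (3,2): turn R to W, flip to black, move to (3,1). |black|=6
Step 3: on WHITE (3,1): turn R to N, flip to black, move to (2,1). |black|=7
Step 4: on WHITE (2,1): turn R to E, flip to black, move to (2,2). |black|=8
Step 5: on BLACK (2,2): turn L to N, flip to white, move to (1,2). |black|=7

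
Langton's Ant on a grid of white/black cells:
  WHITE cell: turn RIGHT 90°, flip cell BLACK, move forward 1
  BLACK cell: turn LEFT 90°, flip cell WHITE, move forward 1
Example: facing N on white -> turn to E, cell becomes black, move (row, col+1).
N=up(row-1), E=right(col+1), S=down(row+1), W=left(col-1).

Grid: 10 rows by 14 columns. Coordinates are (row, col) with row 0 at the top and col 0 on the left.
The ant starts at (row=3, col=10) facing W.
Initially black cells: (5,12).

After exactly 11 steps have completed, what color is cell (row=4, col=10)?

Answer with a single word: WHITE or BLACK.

Step 1: on WHITE (3,10): turn R to N, flip to black, move to (2,10). |black|=2
Step 2: on WHITE (2,10): turn R to E, flip to black, move to (2,11). |black|=3
Step 3: on WHITE (2,11): turn R to S, flip to black, move to (3,11). |black|=4
Step 4: on WHITE (3,11): turn R to W, flip to black, move to (3,10). |black|=5
Step 5: on BLACK (3,10): turn L to S, flip to white, move to (4,10). |black|=4
Step 6: on WHITE (4,10): turn R to W, flip to black, move to (4,9). |black|=5
Step 7: on WHITE (4,9): turn R to N, flip to black, move to (3,9). |black|=6
Step 8: on WHITE (3,9): turn R to E, flip to black, move to (3,10). |black|=7
Step 9: on WHITE (3,10): turn R to S, flip to black, move to (4,10). |black|=8
Step 10: on BLACK (4,10): turn L to E, flip to white, move to (4,11). |black|=7
Step 11: on WHITE (4,11): turn R to S, flip to black, move to (5,11). |black|=8

Answer: WHITE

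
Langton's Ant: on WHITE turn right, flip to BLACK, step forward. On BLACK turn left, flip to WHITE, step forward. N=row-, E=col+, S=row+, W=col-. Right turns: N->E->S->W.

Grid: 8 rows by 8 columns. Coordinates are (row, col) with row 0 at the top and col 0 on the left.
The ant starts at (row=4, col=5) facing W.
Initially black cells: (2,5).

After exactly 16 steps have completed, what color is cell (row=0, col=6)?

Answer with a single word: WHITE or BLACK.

Answer: WHITE

Derivation:
Step 1: on WHITE (4,5): turn R to N, flip to black, move to (3,5). |black|=2
Step 2: on WHITE (3,5): turn R to E, flip to black, move to (3,6). |black|=3
Step 3: on WHITE (3,6): turn R to S, flip to black, move to (4,6). |black|=4
Step 4: on WHITE (4,6): turn R to W, flip to black, move to (4,5). |black|=5
Step 5: on BLACK (4,5): turn L to S, flip to white, move to (5,5). |black|=4
Step 6: on WHITE (5,5): turn R to W, flip to black, move to (5,4). |black|=5
Step 7: on WHITE (5,4): turn R to N, flip to black, move to (4,4). |black|=6
Step 8: on WHITE (4,4): turn R to E, flip to black, move to (4,5). |black|=7
Step 9: on WHITE (4,5): turn R to S, flip to black, move to (5,5). |black|=8
Step 10: on BLACK (5,5): turn L to E, flip to white, move to (5,6). |black|=7
Step 11: on WHITE (5,6): turn R to S, flip to black, move to (6,6). |black|=8
Step 12: on WHITE (6,6): turn R to W, flip to black, move to (6,5). |black|=9
Step 13: on WHITE (6,5): turn R to N, flip to black, move to (5,5). |black|=10
Step 14: on WHITE (5,5): turn R to E, flip to black, move to (5,6). |black|=11
Step 15: on BLACK (5,6): turn L to N, flip to white, move to (4,6). |black|=10
Step 16: on BLACK (4,6): turn L to W, flip to white, move to (4,5). |black|=9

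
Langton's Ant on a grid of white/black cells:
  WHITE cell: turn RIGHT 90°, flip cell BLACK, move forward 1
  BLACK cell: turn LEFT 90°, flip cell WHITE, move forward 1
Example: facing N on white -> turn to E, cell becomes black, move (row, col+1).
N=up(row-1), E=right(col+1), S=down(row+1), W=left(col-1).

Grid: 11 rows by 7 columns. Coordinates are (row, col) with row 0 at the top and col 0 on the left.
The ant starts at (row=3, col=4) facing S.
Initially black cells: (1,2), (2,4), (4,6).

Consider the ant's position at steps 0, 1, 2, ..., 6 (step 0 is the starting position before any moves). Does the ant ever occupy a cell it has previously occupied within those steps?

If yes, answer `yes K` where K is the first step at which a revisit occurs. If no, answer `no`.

Step 1: on WHITE (3,4): turn R to W, flip to black, move to (3,3). |black|=4 — new cell
Step 2: on WHITE (3,3): turn R to N, flip to black, move to (2,3). |black|=5 — new cell
Step 3: on WHITE (2,3): turn R to E, flip to black, move to (2,4). |black|=6 — new cell
Step 4: on BLACK (2,4): turn L to N, flip to white, move to (1,4). |black|=5 — new cell
Step 5: on WHITE (1,4): turn R to E, flip to black, move to (1,5). |black|=6 — new cell
Step 6: on WHITE (1,5): turn R to S, flip to black, move to (2,5). |black|=7 — new cell
No revisit within 6 steps.

Answer: no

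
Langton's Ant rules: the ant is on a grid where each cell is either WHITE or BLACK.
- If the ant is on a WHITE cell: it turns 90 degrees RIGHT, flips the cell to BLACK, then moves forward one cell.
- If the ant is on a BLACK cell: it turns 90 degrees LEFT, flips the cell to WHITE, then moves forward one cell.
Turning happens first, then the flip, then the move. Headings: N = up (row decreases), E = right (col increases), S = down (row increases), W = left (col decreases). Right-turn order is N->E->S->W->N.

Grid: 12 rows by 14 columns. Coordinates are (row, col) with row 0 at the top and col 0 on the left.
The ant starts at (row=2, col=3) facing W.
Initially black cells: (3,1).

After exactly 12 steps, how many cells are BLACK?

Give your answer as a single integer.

Step 1: on WHITE (2,3): turn R to N, flip to black, move to (1,3). |black|=2
Step 2: on WHITE (1,3): turn R to E, flip to black, move to (1,4). |black|=3
Step 3: on WHITE (1,4): turn R to S, flip to black, move to (2,4). |black|=4
Step 4: on WHITE (2,4): turn R to W, flip to black, move to (2,3). |black|=5
Step 5: on BLACK (2,3): turn L to S, flip to white, move to (3,3). |black|=4
Step 6: on WHITE (3,3): turn R to W, flip to black, move to (3,2). |black|=5
Step 7: on WHITE (3,2): turn R to N, flip to black, move to (2,2). |black|=6
Step 8: on WHITE (2,2): turn R to E, flip to black, move to (2,3). |black|=7
Step 9: on WHITE (2,3): turn R to S, flip to black, move to (3,3). |black|=8
Step 10: on BLACK (3,3): turn L to E, flip to white, move to (3,4). |black|=7
Step 11: on WHITE (3,4): turn R to S, flip to black, move to (4,4). |black|=8
Step 12: on WHITE (4,4): turn R to W, flip to black, move to (4,3). |black|=9

Answer: 9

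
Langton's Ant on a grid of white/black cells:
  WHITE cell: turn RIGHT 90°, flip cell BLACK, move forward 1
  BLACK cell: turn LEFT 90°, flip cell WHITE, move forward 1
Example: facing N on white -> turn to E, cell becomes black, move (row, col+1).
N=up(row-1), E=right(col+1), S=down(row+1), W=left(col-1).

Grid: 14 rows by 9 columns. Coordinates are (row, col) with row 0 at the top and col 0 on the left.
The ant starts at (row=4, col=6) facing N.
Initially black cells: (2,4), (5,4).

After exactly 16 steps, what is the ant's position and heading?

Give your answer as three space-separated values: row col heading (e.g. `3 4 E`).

Answer: 6 4 S

Derivation:
Step 1: on WHITE (4,6): turn R to E, flip to black, move to (4,7). |black|=3
Step 2: on WHITE (4,7): turn R to S, flip to black, move to (5,7). |black|=4
Step 3: on WHITE (5,7): turn R to W, flip to black, move to (5,6). |black|=5
Step 4: on WHITE (5,6): turn R to N, flip to black, move to (4,6). |black|=6
Step 5: on BLACK (4,6): turn L to W, flip to white, move to (4,5). |black|=5
Step 6: on WHITE (4,5): turn R to N, flip to black, move to (3,5). |black|=6
Step 7: on WHITE (3,5): turn R to E, flip to black, move to (3,6). |black|=7
Step 8: on WHITE (3,6): turn R to S, flip to black, move to (4,6). |black|=8
Step 9: on WHITE (4,6): turn R to W, flip to black, move to (4,5). |black|=9
Step 10: on BLACK (4,5): turn L to S, flip to white, move to (5,5). |black|=8
Step 11: on WHITE (5,5): turn R to W, flip to black, move to (5,4). |black|=9
Step 12: on BLACK (5,4): turn L to S, flip to white, move to (6,4). |black|=8
Step 13: on WHITE (6,4): turn R to W, flip to black, move to (6,3). |black|=9
Step 14: on WHITE (6,3): turn R to N, flip to black, move to (5,3). |black|=10
Step 15: on WHITE (5,3): turn R to E, flip to black, move to (5,4). |black|=11
Step 16: on WHITE (5,4): turn R to S, flip to black, move to (6,4). |black|=12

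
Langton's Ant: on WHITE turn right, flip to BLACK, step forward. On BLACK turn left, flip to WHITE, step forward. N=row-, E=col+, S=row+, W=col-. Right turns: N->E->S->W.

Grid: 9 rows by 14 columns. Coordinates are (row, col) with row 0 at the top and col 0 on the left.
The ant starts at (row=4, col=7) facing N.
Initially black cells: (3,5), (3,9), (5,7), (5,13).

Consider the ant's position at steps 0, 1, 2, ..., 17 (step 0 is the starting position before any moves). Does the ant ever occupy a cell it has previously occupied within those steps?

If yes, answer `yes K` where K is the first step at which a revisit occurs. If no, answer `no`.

Answer: yes 7

Derivation:
Step 1: on WHITE (4,7): turn R to E, flip to black, move to (4,8). |black|=5 — new cell
Step 2: on WHITE (4,8): turn R to S, flip to black, move to (5,8). |black|=6 — new cell
Step 3: on WHITE (5,8): turn R to W, flip to black, move to (5,7). |black|=7 — new cell
Step 4: on BLACK (5,7): turn L to S, flip to white, move to (6,7). |black|=6 — new cell
Step 5: on WHITE (6,7): turn R to W, flip to black, move to (6,6). |black|=7 — new cell
Step 6: on WHITE (6,6): turn R to N, flip to black, move to (5,6). |black|=8 — new cell
Step 7: on WHITE (5,6): turn R to E, flip to black, move to (5,7). |black|=9 — REVISIT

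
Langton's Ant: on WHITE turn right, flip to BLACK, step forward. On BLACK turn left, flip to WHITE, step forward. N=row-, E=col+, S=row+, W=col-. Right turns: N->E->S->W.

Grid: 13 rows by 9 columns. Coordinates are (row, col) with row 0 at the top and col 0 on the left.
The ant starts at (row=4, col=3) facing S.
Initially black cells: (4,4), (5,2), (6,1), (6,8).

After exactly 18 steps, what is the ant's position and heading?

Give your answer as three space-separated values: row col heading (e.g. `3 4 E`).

Answer: 5 2 N

Derivation:
Step 1: on WHITE (4,3): turn R to W, flip to black, move to (4,2). |black|=5
Step 2: on WHITE (4,2): turn R to N, flip to black, move to (3,2). |black|=6
Step 3: on WHITE (3,2): turn R to E, flip to black, move to (3,3). |black|=7
Step 4: on WHITE (3,3): turn R to S, flip to black, move to (4,3). |black|=8
Step 5: on BLACK (4,3): turn L to E, flip to white, move to (4,4). |black|=7
Step 6: on BLACK (4,4): turn L to N, flip to white, move to (3,4). |black|=6
Step 7: on WHITE (3,4): turn R to E, flip to black, move to (3,5). |black|=7
Step 8: on WHITE (3,5): turn R to S, flip to black, move to (4,5). |black|=8
Step 9: on WHITE (4,5): turn R to W, flip to black, move to (4,4). |black|=9
Step 10: on WHITE (4,4): turn R to N, flip to black, move to (3,4). |black|=10
Step 11: on BLACK (3,4): turn L to W, flip to white, move to (3,3). |black|=9
Step 12: on BLACK (3,3): turn L to S, flip to white, move to (4,3). |black|=8
Step 13: on WHITE (4,3): turn R to W, flip to black, move to (4,2). |black|=9
Step 14: on BLACK (4,2): turn L to S, flip to white, move to (5,2). |black|=8
Step 15: on BLACK (5,2): turn L to E, flip to white, move to (5,3). |black|=7
Step 16: on WHITE (5,3): turn R to S, flip to black, move to (6,3). |black|=8
Step 17: on WHITE (6,3): turn R to W, flip to black, move to (6,2). |black|=9
Step 18: on WHITE (6,2): turn R to N, flip to black, move to (5,2). |black|=10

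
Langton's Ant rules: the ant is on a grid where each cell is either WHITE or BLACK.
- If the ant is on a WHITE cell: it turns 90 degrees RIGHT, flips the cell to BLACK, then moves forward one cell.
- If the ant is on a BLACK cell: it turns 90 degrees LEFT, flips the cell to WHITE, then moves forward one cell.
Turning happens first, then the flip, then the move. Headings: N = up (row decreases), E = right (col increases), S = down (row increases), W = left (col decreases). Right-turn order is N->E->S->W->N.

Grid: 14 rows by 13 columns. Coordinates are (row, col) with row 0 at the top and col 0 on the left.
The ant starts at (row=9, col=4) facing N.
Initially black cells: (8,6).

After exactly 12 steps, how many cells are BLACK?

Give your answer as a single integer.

Answer: 9

Derivation:
Step 1: on WHITE (9,4): turn R to E, flip to black, move to (9,5). |black|=2
Step 2: on WHITE (9,5): turn R to S, flip to black, move to (10,5). |black|=3
Step 3: on WHITE (10,5): turn R to W, flip to black, move to (10,4). |black|=4
Step 4: on WHITE (10,4): turn R to N, flip to black, move to (9,4). |black|=5
Step 5: on BLACK (9,4): turn L to W, flip to white, move to (9,3). |black|=4
Step 6: on WHITE (9,3): turn R to N, flip to black, move to (8,3). |black|=5
Step 7: on WHITE (8,3): turn R to E, flip to black, move to (8,4). |black|=6
Step 8: on WHITE (8,4): turn R to S, flip to black, move to (9,4). |black|=7
Step 9: on WHITE (9,4): turn R to W, flip to black, move to (9,3). |black|=8
Step 10: on BLACK (9,3): turn L to S, flip to white, move to (10,3). |black|=7
Step 11: on WHITE (10,3): turn R to W, flip to black, move to (10,2). |black|=8
Step 12: on WHITE (10,2): turn R to N, flip to black, move to (9,2). |black|=9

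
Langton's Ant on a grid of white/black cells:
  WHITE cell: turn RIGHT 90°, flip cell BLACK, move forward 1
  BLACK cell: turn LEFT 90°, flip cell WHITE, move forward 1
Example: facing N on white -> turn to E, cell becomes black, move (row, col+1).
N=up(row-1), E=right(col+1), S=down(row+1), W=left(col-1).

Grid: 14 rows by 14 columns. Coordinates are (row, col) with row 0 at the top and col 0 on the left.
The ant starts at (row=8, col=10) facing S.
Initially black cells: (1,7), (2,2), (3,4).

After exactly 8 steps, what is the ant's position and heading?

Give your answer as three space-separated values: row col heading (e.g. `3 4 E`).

Answer: 8 10 N

Derivation:
Step 1: on WHITE (8,10): turn R to W, flip to black, move to (8,9). |black|=4
Step 2: on WHITE (8,9): turn R to N, flip to black, move to (7,9). |black|=5
Step 3: on WHITE (7,9): turn R to E, flip to black, move to (7,10). |black|=6
Step 4: on WHITE (7,10): turn R to S, flip to black, move to (8,10). |black|=7
Step 5: on BLACK (8,10): turn L to E, flip to white, move to (8,11). |black|=6
Step 6: on WHITE (8,11): turn R to S, flip to black, move to (9,11). |black|=7
Step 7: on WHITE (9,11): turn R to W, flip to black, move to (9,10). |black|=8
Step 8: on WHITE (9,10): turn R to N, flip to black, move to (8,10). |black|=9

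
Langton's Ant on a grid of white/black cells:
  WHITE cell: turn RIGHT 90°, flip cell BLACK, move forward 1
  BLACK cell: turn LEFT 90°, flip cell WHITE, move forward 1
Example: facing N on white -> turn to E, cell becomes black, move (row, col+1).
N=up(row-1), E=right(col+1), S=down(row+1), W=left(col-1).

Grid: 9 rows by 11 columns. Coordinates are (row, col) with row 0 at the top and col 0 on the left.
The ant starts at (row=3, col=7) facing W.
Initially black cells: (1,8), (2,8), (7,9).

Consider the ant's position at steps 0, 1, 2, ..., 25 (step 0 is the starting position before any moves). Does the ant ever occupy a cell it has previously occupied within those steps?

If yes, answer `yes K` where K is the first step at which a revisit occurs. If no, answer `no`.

Answer: yes 7

Derivation:
Step 1: on WHITE (3,7): turn R to N, flip to black, move to (2,7). |black|=4 — new cell
Step 2: on WHITE (2,7): turn R to E, flip to black, move to (2,8). |black|=5 — new cell
Step 3: on BLACK (2,8): turn L to N, flip to white, move to (1,8). |black|=4 — new cell
Step 4: on BLACK (1,8): turn L to W, flip to white, move to (1,7). |black|=3 — new cell
Step 5: on WHITE (1,7): turn R to N, flip to black, move to (0,7). |black|=4 — new cell
Step 6: on WHITE (0,7): turn R to E, flip to black, move to (0,8). |black|=5 — new cell
Step 7: on WHITE (0,8): turn R to S, flip to black, move to (1,8). |black|=6 — REVISIT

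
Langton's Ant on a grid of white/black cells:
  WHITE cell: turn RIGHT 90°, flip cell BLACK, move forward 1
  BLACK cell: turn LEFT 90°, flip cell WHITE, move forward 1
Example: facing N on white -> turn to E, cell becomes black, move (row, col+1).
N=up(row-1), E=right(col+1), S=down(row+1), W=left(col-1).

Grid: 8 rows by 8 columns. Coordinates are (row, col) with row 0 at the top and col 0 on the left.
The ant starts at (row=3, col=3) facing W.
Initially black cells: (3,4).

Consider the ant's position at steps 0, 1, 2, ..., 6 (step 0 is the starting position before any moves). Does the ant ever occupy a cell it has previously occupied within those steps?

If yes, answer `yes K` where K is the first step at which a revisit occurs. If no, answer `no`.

Step 1: on WHITE (3,3): turn R to N, flip to black, move to (2,3). |black|=2 — new cell
Step 2: on WHITE (2,3): turn R to E, flip to black, move to (2,4). |black|=3 — new cell
Step 3: on WHITE (2,4): turn R to S, flip to black, move to (3,4). |black|=4 — new cell
Step 4: on BLACK (3,4): turn L to E, flip to white, move to (3,5). |black|=3 — new cell
Step 5: on WHITE (3,5): turn R to S, flip to black, move to (4,5). |black|=4 — new cell
Step 6: on WHITE (4,5): turn R to W, flip to black, move to (4,4). |black|=5 — new cell
No revisit within 6 steps.

Answer: no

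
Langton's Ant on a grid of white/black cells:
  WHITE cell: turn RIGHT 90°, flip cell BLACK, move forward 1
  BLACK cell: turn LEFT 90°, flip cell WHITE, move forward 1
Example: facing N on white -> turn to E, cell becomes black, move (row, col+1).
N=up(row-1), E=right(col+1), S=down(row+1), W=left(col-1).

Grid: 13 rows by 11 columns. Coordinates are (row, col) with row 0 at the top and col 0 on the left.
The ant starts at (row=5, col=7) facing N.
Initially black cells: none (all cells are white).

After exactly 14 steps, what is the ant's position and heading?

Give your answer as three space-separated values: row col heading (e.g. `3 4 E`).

Step 1: on WHITE (5,7): turn R to E, flip to black, move to (5,8). |black|=1
Step 2: on WHITE (5,8): turn R to S, flip to black, move to (6,8). |black|=2
Step 3: on WHITE (6,8): turn R to W, flip to black, move to (6,7). |black|=3
Step 4: on WHITE (6,7): turn R to N, flip to black, move to (5,7). |black|=4
Step 5: on BLACK (5,7): turn L to W, flip to white, move to (5,6). |black|=3
Step 6: on WHITE (5,6): turn R to N, flip to black, move to (4,6). |black|=4
Step 7: on WHITE (4,6): turn R to E, flip to black, move to (4,7). |black|=5
Step 8: on WHITE (4,7): turn R to S, flip to black, move to (5,7). |black|=6
Step 9: on WHITE (5,7): turn R to W, flip to black, move to (5,6). |black|=7
Step 10: on BLACK (5,6): turn L to S, flip to white, move to (6,6). |black|=6
Step 11: on WHITE (6,6): turn R to W, flip to black, move to (6,5). |black|=7
Step 12: on WHITE (6,5): turn R to N, flip to black, move to (5,5). |black|=8
Step 13: on WHITE (5,5): turn R to E, flip to black, move to (5,6). |black|=9
Step 14: on WHITE (5,6): turn R to S, flip to black, move to (6,6). |black|=10

Answer: 6 6 S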